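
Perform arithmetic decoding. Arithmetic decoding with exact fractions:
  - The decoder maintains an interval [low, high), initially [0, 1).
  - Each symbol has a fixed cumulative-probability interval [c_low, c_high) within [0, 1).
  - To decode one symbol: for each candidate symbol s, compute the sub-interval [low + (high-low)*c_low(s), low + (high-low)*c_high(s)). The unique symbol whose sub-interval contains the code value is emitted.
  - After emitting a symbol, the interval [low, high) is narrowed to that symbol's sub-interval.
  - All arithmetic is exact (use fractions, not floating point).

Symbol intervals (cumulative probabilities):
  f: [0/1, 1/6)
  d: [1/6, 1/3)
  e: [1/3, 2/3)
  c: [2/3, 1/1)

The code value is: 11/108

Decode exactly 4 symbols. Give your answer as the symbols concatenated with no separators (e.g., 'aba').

Answer: fece

Derivation:
Step 1: interval [0/1, 1/1), width = 1/1 - 0/1 = 1/1
  'f': [0/1 + 1/1*0/1, 0/1 + 1/1*1/6) = [0/1, 1/6) <- contains code 11/108
  'd': [0/1 + 1/1*1/6, 0/1 + 1/1*1/3) = [1/6, 1/3)
  'e': [0/1 + 1/1*1/3, 0/1 + 1/1*2/3) = [1/3, 2/3)
  'c': [0/1 + 1/1*2/3, 0/1 + 1/1*1/1) = [2/3, 1/1)
  emit 'f', narrow to [0/1, 1/6)
Step 2: interval [0/1, 1/6), width = 1/6 - 0/1 = 1/6
  'f': [0/1 + 1/6*0/1, 0/1 + 1/6*1/6) = [0/1, 1/36)
  'd': [0/1 + 1/6*1/6, 0/1 + 1/6*1/3) = [1/36, 1/18)
  'e': [0/1 + 1/6*1/3, 0/1 + 1/6*2/3) = [1/18, 1/9) <- contains code 11/108
  'c': [0/1 + 1/6*2/3, 0/1 + 1/6*1/1) = [1/9, 1/6)
  emit 'e', narrow to [1/18, 1/9)
Step 3: interval [1/18, 1/9), width = 1/9 - 1/18 = 1/18
  'f': [1/18 + 1/18*0/1, 1/18 + 1/18*1/6) = [1/18, 7/108)
  'd': [1/18 + 1/18*1/6, 1/18 + 1/18*1/3) = [7/108, 2/27)
  'e': [1/18 + 1/18*1/3, 1/18 + 1/18*2/3) = [2/27, 5/54)
  'c': [1/18 + 1/18*2/3, 1/18 + 1/18*1/1) = [5/54, 1/9) <- contains code 11/108
  emit 'c', narrow to [5/54, 1/9)
Step 4: interval [5/54, 1/9), width = 1/9 - 5/54 = 1/54
  'f': [5/54 + 1/54*0/1, 5/54 + 1/54*1/6) = [5/54, 31/324)
  'd': [5/54 + 1/54*1/6, 5/54 + 1/54*1/3) = [31/324, 8/81)
  'e': [5/54 + 1/54*1/3, 5/54 + 1/54*2/3) = [8/81, 17/162) <- contains code 11/108
  'c': [5/54 + 1/54*2/3, 5/54 + 1/54*1/1) = [17/162, 1/9)
  emit 'e', narrow to [8/81, 17/162)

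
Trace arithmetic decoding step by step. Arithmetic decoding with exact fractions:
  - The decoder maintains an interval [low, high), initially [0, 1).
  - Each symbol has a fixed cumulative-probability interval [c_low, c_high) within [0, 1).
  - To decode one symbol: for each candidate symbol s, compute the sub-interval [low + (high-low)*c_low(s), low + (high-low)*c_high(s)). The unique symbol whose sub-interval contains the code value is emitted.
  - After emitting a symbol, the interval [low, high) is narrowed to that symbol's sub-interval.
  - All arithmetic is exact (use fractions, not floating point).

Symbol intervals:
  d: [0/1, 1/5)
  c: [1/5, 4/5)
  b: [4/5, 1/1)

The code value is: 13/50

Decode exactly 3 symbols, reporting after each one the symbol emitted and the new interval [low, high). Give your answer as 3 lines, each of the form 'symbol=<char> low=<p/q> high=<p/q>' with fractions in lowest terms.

Answer: symbol=c low=1/5 high=4/5
symbol=d low=1/5 high=8/25
symbol=c low=28/125 high=37/125

Derivation:
Step 1: interval [0/1, 1/1), width = 1/1 - 0/1 = 1/1
  'd': [0/1 + 1/1*0/1, 0/1 + 1/1*1/5) = [0/1, 1/5)
  'c': [0/1 + 1/1*1/5, 0/1 + 1/1*4/5) = [1/5, 4/5) <- contains code 13/50
  'b': [0/1 + 1/1*4/5, 0/1 + 1/1*1/1) = [4/5, 1/1)
  emit 'c', narrow to [1/5, 4/5)
Step 2: interval [1/5, 4/5), width = 4/5 - 1/5 = 3/5
  'd': [1/5 + 3/5*0/1, 1/5 + 3/5*1/5) = [1/5, 8/25) <- contains code 13/50
  'c': [1/5 + 3/5*1/5, 1/5 + 3/5*4/5) = [8/25, 17/25)
  'b': [1/5 + 3/5*4/5, 1/5 + 3/5*1/1) = [17/25, 4/5)
  emit 'd', narrow to [1/5, 8/25)
Step 3: interval [1/5, 8/25), width = 8/25 - 1/5 = 3/25
  'd': [1/5 + 3/25*0/1, 1/5 + 3/25*1/5) = [1/5, 28/125)
  'c': [1/5 + 3/25*1/5, 1/5 + 3/25*4/5) = [28/125, 37/125) <- contains code 13/50
  'b': [1/5 + 3/25*4/5, 1/5 + 3/25*1/1) = [37/125, 8/25)
  emit 'c', narrow to [28/125, 37/125)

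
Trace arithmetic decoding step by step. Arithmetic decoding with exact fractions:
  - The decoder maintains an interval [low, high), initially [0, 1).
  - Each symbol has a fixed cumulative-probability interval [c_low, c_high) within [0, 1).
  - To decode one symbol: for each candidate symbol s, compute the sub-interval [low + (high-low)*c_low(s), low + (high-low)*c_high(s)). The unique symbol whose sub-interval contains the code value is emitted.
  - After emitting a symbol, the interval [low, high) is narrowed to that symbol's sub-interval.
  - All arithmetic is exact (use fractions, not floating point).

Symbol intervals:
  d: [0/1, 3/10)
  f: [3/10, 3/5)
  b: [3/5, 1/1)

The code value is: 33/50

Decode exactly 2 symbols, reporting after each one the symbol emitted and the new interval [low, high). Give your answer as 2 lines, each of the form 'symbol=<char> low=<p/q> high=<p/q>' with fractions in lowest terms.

Step 1: interval [0/1, 1/1), width = 1/1 - 0/1 = 1/1
  'd': [0/1 + 1/1*0/1, 0/1 + 1/1*3/10) = [0/1, 3/10)
  'f': [0/1 + 1/1*3/10, 0/1 + 1/1*3/5) = [3/10, 3/5)
  'b': [0/1 + 1/1*3/5, 0/1 + 1/1*1/1) = [3/5, 1/1) <- contains code 33/50
  emit 'b', narrow to [3/5, 1/1)
Step 2: interval [3/5, 1/1), width = 1/1 - 3/5 = 2/5
  'd': [3/5 + 2/5*0/1, 3/5 + 2/5*3/10) = [3/5, 18/25) <- contains code 33/50
  'f': [3/5 + 2/5*3/10, 3/5 + 2/5*3/5) = [18/25, 21/25)
  'b': [3/5 + 2/5*3/5, 3/5 + 2/5*1/1) = [21/25, 1/1)
  emit 'd', narrow to [3/5, 18/25)

Answer: symbol=b low=3/5 high=1/1
symbol=d low=3/5 high=18/25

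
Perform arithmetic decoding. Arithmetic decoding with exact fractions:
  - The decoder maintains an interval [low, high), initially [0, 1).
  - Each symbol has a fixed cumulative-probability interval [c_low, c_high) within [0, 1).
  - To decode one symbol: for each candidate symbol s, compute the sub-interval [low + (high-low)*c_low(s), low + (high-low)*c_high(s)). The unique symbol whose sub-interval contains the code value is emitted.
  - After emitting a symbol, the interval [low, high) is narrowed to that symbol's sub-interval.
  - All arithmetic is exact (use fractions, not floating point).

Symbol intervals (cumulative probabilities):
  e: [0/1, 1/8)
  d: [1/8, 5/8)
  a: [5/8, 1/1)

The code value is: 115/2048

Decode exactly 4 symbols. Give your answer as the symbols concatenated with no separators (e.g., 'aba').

Step 1: interval [0/1, 1/1), width = 1/1 - 0/1 = 1/1
  'e': [0/1 + 1/1*0/1, 0/1 + 1/1*1/8) = [0/1, 1/8) <- contains code 115/2048
  'd': [0/1 + 1/1*1/8, 0/1 + 1/1*5/8) = [1/8, 5/8)
  'a': [0/1 + 1/1*5/8, 0/1 + 1/1*1/1) = [5/8, 1/1)
  emit 'e', narrow to [0/1, 1/8)
Step 2: interval [0/1, 1/8), width = 1/8 - 0/1 = 1/8
  'e': [0/1 + 1/8*0/1, 0/1 + 1/8*1/8) = [0/1, 1/64)
  'd': [0/1 + 1/8*1/8, 0/1 + 1/8*5/8) = [1/64, 5/64) <- contains code 115/2048
  'a': [0/1 + 1/8*5/8, 0/1 + 1/8*1/1) = [5/64, 1/8)
  emit 'd', narrow to [1/64, 5/64)
Step 3: interval [1/64, 5/64), width = 5/64 - 1/64 = 1/16
  'e': [1/64 + 1/16*0/1, 1/64 + 1/16*1/8) = [1/64, 3/128)
  'd': [1/64 + 1/16*1/8, 1/64 + 1/16*5/8) = [3/128, 7/128)
  'a': [1/64 + 1/16*5/8, 1/64 + 1/16*1/1) = [7/128, 5/64) <- contains code 115/2048
  emit 'a', narrow to [7/128, 5/64)
Step 4: interval [7/128, 5/64), width = 5/64 - 7/128 = 3/128
  'e': [7/128 + 3/128*0/1, 7/128 + 3/128*1/8) = [7/128, 59/1024) <- contains code 115/2048
  'd': [7/128 + 3/128*1/8, 7/128 + 3/128*5/8) = [59/1024, 71/1024)
  'a': [7/128 + 3/128*5/8, 7/128 + 3/128*1/1) = [71/1024, 5/64)
  emit 'e', narrow to [7/128, 59/1024)

Answer: edae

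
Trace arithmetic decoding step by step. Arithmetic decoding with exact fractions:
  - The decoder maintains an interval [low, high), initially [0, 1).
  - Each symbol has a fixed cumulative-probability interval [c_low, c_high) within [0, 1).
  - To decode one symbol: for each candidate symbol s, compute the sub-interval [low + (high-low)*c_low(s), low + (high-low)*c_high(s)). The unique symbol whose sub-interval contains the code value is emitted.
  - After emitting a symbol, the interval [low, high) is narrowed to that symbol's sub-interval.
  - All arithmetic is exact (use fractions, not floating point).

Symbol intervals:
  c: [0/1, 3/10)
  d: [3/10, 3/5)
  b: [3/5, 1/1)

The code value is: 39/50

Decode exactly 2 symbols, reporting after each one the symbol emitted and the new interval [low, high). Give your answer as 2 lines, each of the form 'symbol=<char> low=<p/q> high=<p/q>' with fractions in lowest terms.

Step 1: interval [0/1, 1/1), width = 1/1 - 0/1 = 1/1
  'c': [0/1 + 1/1*0/1, 0/1 + 1/1*3/10) = [0/1, 3/10)
  'd': [0/1 + 1/1*3/10, 0/1 + 1/1*3/5) = [3/10, 3/5)
  'b': [0/1 + 1/1*3/5, 0/1 + 1/1*1/1) = [3/5, 1/1) <- contains code 39/50
  emit 'b', narrow to [3/5, 1/1)
Step 2: interval [3/5, 1/1), width = 1/1 - 3/5 = 2/5
  'c': [3/5 + 2/5*0/1, 3/5 + 2/5*3/10) = [3/5, 18/25)
  'd': [3/5 + 2/5*3/10, 3/5 + 2/5*3/5) = [18/25, 21/25) <- contains code 39/50
  'b': [3/5 + 2/5*3/5, 3/5 + 2/5*1/1) = [21/25, 1/1)
  emit 'd', narrow to [18/25, 21/25)

Answer: symbol=b low=3/5 high=1/1
symbol=d low=18/25 high=21/25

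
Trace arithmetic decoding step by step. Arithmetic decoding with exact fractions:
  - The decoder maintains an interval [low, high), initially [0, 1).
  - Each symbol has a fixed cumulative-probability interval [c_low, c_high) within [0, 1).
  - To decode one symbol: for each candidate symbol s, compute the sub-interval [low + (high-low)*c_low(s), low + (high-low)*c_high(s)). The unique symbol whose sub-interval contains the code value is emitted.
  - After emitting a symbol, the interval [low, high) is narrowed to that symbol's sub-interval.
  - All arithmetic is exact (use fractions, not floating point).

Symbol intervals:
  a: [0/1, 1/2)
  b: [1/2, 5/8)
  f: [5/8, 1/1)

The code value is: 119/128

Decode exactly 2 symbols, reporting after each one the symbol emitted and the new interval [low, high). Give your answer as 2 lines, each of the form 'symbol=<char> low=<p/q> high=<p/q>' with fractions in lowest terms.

Step 1: interval [0/1, 1/1), width = 1/1 - 0/1 = 1/1
  'a': [0/1 + 1/1*0/1, 0/1 + 1/1*1/2) = [0/1, 1/2)
  'b': [0/1 + 1/1*1/2, 0/1 + 1/1*5/8) = [1/2, 5/8)
  'f': [0/1 + 1/1*5/8, 0/1 + 1/1*1/1) = [5/8, 1/1) <- contains code 119/128
  emit 'f', narrow to [5/8, 1/1)
Step 2: interval [5/8, 1/1), width = 1/1 - 5/8 = 3/8
  'a': [5/8 + 3/8*0/1, 5/8 + 3/8*1/2) = [5/8, 13/16)
  'b': [5/8 + 3/8*1/2, 5/8 + 3/8*5/8) = [13/16, 55/64)
  'f': [5/8 + 3/8*5/8, 5/8 + 3/8*1/1) = [55/64, 1/1) <- contains code 119/128
  emit 'f', narrow to [55/64, 1/1)

Answer: symbol=f low=5/8 high=1/1
symbol=f low=55/64 high=1/1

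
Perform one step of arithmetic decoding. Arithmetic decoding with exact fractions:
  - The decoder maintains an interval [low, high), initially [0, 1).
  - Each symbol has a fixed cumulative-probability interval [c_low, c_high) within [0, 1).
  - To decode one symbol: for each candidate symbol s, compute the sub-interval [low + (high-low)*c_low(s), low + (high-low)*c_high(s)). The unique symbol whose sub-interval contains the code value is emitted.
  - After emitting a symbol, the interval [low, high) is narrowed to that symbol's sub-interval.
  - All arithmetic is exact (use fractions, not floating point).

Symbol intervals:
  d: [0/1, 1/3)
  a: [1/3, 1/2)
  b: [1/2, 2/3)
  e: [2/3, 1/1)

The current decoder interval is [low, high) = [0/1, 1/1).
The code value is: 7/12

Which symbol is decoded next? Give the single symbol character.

Interval width = high − low = 1/1 − 0/1 = 1/1
Scaled code = (code − low) / width = (7/12 − 0/1) / 1/1 = 7/12
  d: [0/1, 1/3) 
  a: [1/3, 1/2) 
  b: [1/2, 2/3) ← scaled code falls here ✓
  e: [2/3, 1/1) 

Answer: b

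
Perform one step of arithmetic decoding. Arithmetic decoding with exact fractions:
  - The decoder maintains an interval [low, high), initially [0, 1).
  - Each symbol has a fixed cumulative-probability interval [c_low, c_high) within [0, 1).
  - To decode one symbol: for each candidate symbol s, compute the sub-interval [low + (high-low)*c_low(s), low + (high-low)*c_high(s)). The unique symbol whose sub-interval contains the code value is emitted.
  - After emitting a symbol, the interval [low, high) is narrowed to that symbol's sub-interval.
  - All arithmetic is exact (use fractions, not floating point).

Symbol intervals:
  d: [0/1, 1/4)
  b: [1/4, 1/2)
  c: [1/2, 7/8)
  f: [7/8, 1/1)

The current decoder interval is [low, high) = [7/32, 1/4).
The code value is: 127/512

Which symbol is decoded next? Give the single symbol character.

Interval width = high − low = 1/4 − 7/32 = 1/32
Scaled code = (code − low) / width = (127/512 − 7/32) / 1/32 = 15/16
  d: [0/1, 1/4) 
  b: [1/4, 1/2) 
  c: [1/2, 7/8) 
  f: [7/8, 1/1) ← scaled code falls here ✓

Answer: f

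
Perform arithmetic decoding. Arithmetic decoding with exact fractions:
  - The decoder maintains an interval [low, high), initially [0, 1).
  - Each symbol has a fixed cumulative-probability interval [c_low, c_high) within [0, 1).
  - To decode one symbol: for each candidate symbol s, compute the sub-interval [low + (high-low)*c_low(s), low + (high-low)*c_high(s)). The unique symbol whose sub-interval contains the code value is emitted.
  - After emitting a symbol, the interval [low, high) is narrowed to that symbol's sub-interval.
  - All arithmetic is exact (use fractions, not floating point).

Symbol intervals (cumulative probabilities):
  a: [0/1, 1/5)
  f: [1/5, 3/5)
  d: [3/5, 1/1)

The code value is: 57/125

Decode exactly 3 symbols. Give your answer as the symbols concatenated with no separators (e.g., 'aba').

Step 1: interval [0/1, 1/1), width = 1/1 - 0/1 = 1/1
  'a': [0/1 + 1/1*0/1, 0/1 + 1/1*1/5) = [0/1, 1/5)
  'f': [0/1 + 1/1*1/5, 0/1 + 1/1*3/5) = [1/5, 3/5) <- contains code 57/125
  'd': [0/1 + 1/1*3/5, 0/1 + 1/1*1/1) = [3/5, 1/1)
  emit 'f', narrow to [1/5, 3/5)
Step 2: interval [1/5, 3/5), width = 3/5 - 1/5 = 2/5
  'a': [1/5 + 2/5*0/1, 1/5 + 2/5*1/5) = [1/5, 7/25)
  'f': [1/5 + 2/5*1/5, 1/5 + 2/5*3/5) = [7/25, 11/25)
  'd': [1/5 + 2/5*3/5, 1/5 + 2/5*1/1) = [11/25, 3/5) <- contains code 57/125
  emit 'd', narrow to [11/25, 3/5)
Step 3: interval [11/25, 3/5), width = 3/5 - 11/25 = 4/25
  'a': [11/25 + 4/25*0/1, 11/25 + 4/25*1/5) = [11/25, 59/125) <- contains code 57/125
  'f': [11/25 + 4/25*1/5, 11/25 + 4/25*3/5) = [59/125, 67/125)
  'd': [11/25 + 4/25*3/5, 11/25 + 4/25*1/1) = [67/125, 3/5)
  emit 'a', narrow to [11/25, 59/125)

Answer: fda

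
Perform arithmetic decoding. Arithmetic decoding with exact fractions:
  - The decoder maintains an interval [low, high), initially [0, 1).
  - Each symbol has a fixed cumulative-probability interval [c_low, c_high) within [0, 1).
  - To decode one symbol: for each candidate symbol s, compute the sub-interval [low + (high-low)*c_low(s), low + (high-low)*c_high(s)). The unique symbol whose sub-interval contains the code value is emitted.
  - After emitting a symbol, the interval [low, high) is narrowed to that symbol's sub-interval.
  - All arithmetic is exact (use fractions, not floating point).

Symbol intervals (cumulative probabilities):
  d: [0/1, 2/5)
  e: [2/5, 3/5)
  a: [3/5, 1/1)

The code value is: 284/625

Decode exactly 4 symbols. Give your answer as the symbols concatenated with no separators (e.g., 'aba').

Step 1: interval [0/1, 1/1), width = 1/1 - 0/1 = 1/1
  'd': [0/1 + 1/1*0/1, 0/1 + 1/1*2/5) = [0/1, 2/5)
  'e': [0/1 + 1/1*2/5, 0/1 + 1/1*3/5) = [2/5, 3/5) <- contains code 284/625
  'a': [0/1 + 1/1*3/5, 0/1 + 1/1*1/1) = [3/5, 1/1)
  emit 'e', narrow to [2/5, 3/5)
Step 2: interval [2/5, 3/5), width = 3/5 - 2/5 = 1/5
  'd': [2/5 + 1/5*0/1, 2/5 + 1/5*2/5) = [2/5, 12/25) <- contains code 284/625
  'e': [2/5 + 1/5*2/5, 2/5 + 1/5*3/5) = [12/25, 13/25)
  'a': [2/5 + 1/5*3/5, 2/5 + 1/5*1/1) = [13/25, 3/5)
  emit 'd', narrow to [2/5, 12/25)
Step 3: interval [2/5, 12/25), width = 12/25 - 2/5 = 2/25
  'd': [2/5 + 2/25*0/1, 2/5 + 2/25*2/5) = [2/5, 54/125)
  'e': [2/5 + 2/25*2/5, 2/5 + 2/25*3/5) = [54/125, 56/125)
  'a': [2/5 + 2/25*3/5, 2/5 + 2/25*1/1) = [56/125, 12/25) <- contains code 284/625
  emit 'a', narrow to [56/125, 12/25)
Step 4: interval [56/125, 12/25), width = 12/25 - 56/125 = 4/125
  'd': [56/125 + 4/125*0/1, 56/125 + 4/125*2/5) = [56/125, 288/625) <- contains code 284/625
  'e': [56/125 + 4/125*2/5, 56/125 + 4/125*3/5) = [288/625, 292/625)
  'a': [56/125 + 4/125*3/5, 56/125 + 4/125*1/1) = [292/625, 12/25)
  emit 'd', narrow to [56/125, 288/625)

Answer: edad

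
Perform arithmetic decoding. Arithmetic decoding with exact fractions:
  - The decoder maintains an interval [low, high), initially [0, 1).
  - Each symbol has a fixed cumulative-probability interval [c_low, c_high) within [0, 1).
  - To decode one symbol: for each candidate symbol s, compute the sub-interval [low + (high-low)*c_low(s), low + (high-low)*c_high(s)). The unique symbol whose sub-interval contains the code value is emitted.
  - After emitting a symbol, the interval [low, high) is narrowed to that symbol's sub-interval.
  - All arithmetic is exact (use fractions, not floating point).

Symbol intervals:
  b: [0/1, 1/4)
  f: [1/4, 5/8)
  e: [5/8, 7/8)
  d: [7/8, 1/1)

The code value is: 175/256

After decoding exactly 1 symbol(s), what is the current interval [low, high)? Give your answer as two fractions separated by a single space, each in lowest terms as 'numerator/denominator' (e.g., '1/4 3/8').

Answer: 5/8 7/8

Derivation:
Step 1: interval [0/1, 1/1), width = 1/1 - 0/1 = 1/1
  'b': [0/1 + 1/1*0/1, 0/1 + 1/1*1/4) = [0/1, 1/4)
  'f': [0/1 + 1/1*1/4, 0/1 + 1/1*5/8) = [1/4, 5/8)
  'e': [0/1 + 1/1*5/8, 0/1 + 1/1*7/8) = [5/8, 7/8) <- contains code 175/256
  'd': [0/1 + 1/1*7/8, 0/1 + 1/1*1/1) = [7/8, 1/1)
  emit 'e', narrow to [5/8, 7/8)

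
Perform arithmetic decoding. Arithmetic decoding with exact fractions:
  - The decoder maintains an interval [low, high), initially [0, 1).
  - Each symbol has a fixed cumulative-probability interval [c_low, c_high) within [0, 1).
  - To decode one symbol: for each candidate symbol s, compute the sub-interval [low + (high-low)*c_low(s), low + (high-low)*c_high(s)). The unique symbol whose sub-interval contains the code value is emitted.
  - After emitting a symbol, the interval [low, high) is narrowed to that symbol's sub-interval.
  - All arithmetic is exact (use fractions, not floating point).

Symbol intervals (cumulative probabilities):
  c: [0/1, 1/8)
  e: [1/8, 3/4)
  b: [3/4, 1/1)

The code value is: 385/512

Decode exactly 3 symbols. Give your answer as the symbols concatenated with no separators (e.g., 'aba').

Step 1: interval [0/1, 1/1), width = 1/1 - 0/1 = 1/1
  'c': [0/1 + 1/1*0/1, 0/1 + 1/1*1/8) = [0/1, 1/8)
  'e': [0/1 + 1/1*1/8, 0/1 + 1/1*3/4) = [1/8, 3/4)
  'b': [0/1 + 1/1*3/4, 0/1 + 1/1*1/1) = [3/4, 1/1) <- contains code 385/512
  emit 'b', narrow to [3/4, 1/1)
Step 2: interval [3/4, 1/1), width = 1/1 - 3/4 = 1/4
  'c': [3/4 + 1/4*0/1, 3/4 + 1/4*1/8) = [3/4, 25/32) <- contains code 385/512
  'e': [3/4 + 1/4*1/8, 3/4 + 1/4*3/4) = [25/32, 15/16)
  'b': [3/4 + 1/4*3/4, 3/4 + 1/4*1/1) = [15/16, 1/1)
  emit 'c', narrow to [3/4, 25/32)
Step 3: interval [3/4, 25/32), width = 25/32 - 3/4 = 1/32
  'c': [3/4 + 1/32*0/1, 3/4 + 1/32*1/8) = [3/4, 193/256) <- contains code 385/512
  'e': [3/4 + 1/32*1/8, 3/4 + 1/32*3/4) = [193/256, 99/128)
  'b': [3/4 + 1/32*3/4, 3/4 + 1/32*1/1) = [99/128, 25/32)
  emit 'c', narrow to [3/4, 193/256)

Answer: bcc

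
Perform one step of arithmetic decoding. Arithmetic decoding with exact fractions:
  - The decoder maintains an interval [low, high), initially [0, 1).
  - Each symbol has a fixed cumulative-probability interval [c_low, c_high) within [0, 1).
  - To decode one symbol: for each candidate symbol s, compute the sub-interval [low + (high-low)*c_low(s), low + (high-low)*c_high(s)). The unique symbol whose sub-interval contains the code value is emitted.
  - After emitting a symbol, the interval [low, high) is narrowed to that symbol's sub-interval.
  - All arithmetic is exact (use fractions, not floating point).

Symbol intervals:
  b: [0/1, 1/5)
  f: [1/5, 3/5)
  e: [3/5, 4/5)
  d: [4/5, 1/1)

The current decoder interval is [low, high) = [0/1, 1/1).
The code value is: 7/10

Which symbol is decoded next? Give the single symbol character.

Answer: e

Derivation:
Interval width = high − low = 1/1 − 0/1 = 1/1
Scaled code = (code − low) / width = (7/10 − 0/1) / 1/1 = 7/10
  b: [0/1, 1/5) 
  f: [1/5, 3/5) 
  e: [3/5, 4/5) ← scaled code falls here ✓
  d: [4/5, 1/1) 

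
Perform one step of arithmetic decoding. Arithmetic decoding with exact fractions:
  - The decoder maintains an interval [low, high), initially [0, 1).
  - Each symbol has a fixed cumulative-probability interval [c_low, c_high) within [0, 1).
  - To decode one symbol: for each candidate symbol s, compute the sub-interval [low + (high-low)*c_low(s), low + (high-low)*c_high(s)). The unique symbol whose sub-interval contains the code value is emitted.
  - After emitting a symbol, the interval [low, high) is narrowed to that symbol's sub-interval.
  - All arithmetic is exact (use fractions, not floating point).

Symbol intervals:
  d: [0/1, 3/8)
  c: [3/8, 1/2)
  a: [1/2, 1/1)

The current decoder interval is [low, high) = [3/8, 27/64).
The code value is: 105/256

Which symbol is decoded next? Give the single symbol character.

Answer: a

Derivation:
Interval width = high − low = 27/64 − 3/8 = 3/64
Scaled code = (code − low) / width = (105/256 − 3/8) / 3/64 = 3/4
  d: [0/1, 3/8) 
  c: [3/8, 1/2) 
  a: [1/2, 1/1) ← scaled code falls here ✓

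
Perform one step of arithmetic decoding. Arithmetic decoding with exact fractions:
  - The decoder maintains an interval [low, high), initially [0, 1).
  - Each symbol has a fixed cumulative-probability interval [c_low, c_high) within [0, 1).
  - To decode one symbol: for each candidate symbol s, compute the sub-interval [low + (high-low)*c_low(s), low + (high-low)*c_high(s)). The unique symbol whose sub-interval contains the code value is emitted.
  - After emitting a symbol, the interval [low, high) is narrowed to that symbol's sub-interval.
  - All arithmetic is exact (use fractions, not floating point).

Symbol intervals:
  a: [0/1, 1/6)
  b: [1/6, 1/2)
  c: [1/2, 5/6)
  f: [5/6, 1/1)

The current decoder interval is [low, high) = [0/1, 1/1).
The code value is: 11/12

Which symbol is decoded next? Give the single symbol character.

Answer: f

Derivation:
Interval width = high − low = 1/1 − 0/1 = 1/1
Scaled code = (code − low) / width = (11/12 − 0/1) / 1/1 = 11/12
  a: [0/1, 1/6) 
  b: [1/6, 1/2) 
  c: [1/2, 5/6) 
  f: [5/6, 1/1) ← scaled code falls here ✓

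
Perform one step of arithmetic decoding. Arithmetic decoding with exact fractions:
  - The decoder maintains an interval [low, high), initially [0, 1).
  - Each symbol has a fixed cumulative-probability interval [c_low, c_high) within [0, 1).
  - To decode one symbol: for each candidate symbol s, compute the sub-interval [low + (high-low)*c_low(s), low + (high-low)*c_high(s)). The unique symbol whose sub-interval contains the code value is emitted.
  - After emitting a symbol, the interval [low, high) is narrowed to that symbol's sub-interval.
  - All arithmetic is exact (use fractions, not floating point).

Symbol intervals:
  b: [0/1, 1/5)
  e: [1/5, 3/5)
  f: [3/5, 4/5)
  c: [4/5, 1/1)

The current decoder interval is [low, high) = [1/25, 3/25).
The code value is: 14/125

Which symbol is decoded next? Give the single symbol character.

Answer: c

Derivation:
Interval width = high − low = 3/25 − 1/25 = 2/25
Scaled code = (code − low) / width = (14/125 − 1/25) / 2/25 = 9/10
  b: [0/1, 1/5) 
  e: [1/5, 3/5) 
  f: [3/5, 4/5) 
  c: [4/5, 1/1) ← scaled code falls here ✓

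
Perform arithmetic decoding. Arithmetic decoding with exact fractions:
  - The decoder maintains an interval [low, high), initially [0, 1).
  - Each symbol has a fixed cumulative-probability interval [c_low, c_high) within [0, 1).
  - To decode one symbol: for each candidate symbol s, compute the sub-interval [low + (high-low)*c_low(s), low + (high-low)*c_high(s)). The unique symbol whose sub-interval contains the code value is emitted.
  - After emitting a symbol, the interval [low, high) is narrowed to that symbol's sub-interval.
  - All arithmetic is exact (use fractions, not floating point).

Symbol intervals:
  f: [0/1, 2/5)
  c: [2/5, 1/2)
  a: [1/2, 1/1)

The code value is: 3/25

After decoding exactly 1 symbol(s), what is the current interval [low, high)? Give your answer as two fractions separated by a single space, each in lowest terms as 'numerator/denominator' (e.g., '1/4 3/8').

Step 1: interval [0/1, 1/1), width = 1/1 - 0/1 = 1/1
  'f': [0/1 + 1/1*0/1, 0/1 + 1/1*2/5) = [0/1, 2/5) <- contains code 3/25
  'c': [0/1 + 1/1*2/5, 0/1 + 1/1*1/2) = [2/5, 1/2)
  'a': [0/1 + 1/1*1/2, 0/1 + 1/1*1/1) = [1/2, 1/1)
  emit 'f', narrow to [0/1, 2/5)

Answer: 0/1 2/5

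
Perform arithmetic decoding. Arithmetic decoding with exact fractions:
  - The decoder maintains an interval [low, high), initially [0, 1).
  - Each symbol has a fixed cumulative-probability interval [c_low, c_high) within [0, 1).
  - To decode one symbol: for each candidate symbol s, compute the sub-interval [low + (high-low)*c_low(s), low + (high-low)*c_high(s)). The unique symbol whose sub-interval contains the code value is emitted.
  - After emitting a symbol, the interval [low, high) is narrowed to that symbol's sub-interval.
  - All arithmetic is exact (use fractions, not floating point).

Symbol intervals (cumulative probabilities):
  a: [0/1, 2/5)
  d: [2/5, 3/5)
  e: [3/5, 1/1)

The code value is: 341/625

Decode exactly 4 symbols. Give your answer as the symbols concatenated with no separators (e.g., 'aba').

Answer: deae

Derivation:
Step 1: interval [0/1, 1/1), width = 1/1 - 0/1 = 1/1
  'a': [0/1 + 1/1*0/1, 0/1 + 1/1*2/5) = [0/1, 2/5)
  'd': [0/1 + 1/1*2/5, 0/1 + 1/1*3/5) = [2/5, 3/5) <- contains code 341/625
  'e': [0/1 + 1/1*3/5, 0/1 + 1/1*1/1) = [3/5, 1/1)
  emit 'd', narrow to [2/5, 3/5)
Step 2: interval [2/5, 3/5), width = 3/5 - 2/5 = 1/5
  'a': [2/5 + 1/5*0/1, 2/5 + 1/5*2/5) = [2/5, 12/25)
  'd': [2/5 + 1/5*2/5, 2/5 + 1/5*3/5) = [12/25, 13/25)
  'e': [2/5 + 1/5*3/5, 2/5 + 1/5*1/1) = [13/25, 3/5) <- contains code 341/625
  emit 'e', narrow to [13/25, 3/5)
Step 3: interval [13/25, 3/5), width = 3/5 - 13/25 = 2/25
  'a': [13/25 + 2/25*0/1, 13/25 + 2/25*2/5) = [13/25, 69/125) <- contains code 341/625
  'd': [13/25 + 2/25*2/5, 13/25 + 2/25*3/5) = [69/125, 71/125)
  'e': [13/25 + 2/25*3/5, 13/25 + 2/25*1/1) = [71/125, 3/5)
  emit 'a', narrow to [13/25, 69/125)
Step 4: interval [13/25, 69/125), width = 69/125 - 13/25 = 4/125
  'a': [13/25 + 4/125*0/1, 13/25 + 4/125*2/5) = [13/25, 333/625)
  'd': [13/25 + 4/125*2/5, 13/25 + 4/125*3/5) = [333/625, 337/625)
  'e': [13/25 + 4/125*3/5, 13/25 + 4/125*1/1) = [337/625, 69/125) <- contains code 341/625
  emit 'e', narrow to [337/625, 69/125)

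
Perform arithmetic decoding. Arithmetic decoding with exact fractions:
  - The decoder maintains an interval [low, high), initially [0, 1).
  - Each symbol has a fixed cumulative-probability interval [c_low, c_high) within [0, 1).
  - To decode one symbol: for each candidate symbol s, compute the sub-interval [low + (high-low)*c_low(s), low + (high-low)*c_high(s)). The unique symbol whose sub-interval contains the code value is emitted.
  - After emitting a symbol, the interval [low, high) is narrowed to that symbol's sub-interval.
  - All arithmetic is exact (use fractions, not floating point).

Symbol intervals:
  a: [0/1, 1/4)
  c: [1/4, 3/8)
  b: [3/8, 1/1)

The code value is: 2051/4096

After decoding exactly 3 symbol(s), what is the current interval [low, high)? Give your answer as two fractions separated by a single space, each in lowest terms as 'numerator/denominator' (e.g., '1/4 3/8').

Answer: 111/256 17/32

Derivation:
Step 1: interval [0/1, 1/1), width = 1/1 - 0/1 = 1/1
  'a': [0/1 + 1/1*0/1, 0/1 + 1/1*1/4) = [0/1, 1/4)
  'c': [0/1 + 1/1*1/4, 0/1 + 1/1*3/8) = [1/4, 3/8)
  'b': [0/1 + 1/1*3/8, 0/1 + 1/1*1/1) = [3/8, 1/1) <- contains code 2051/4096
  emit 'b', narrow to [3/8, 1/1)
Step 2: interval [3/8, 1/1), width = 1/1 - 3/8 = 5/8
  'a': [3/8 + 5/8*0/1, 3/8 + 5/8*1/4) = [3/8, 17/32) <- contains code 2051/4096
  'c': [3/8 + 5/8*1/4, 3/8 + 5/8*3/8) = [17/32, 39/64)
  'b': [3/8 + 5/8*3/8, 3/8 + 5/8*1/1) = [39/64, 1/1)
  emit 'a', narrow to [3/8, 17/32)
Step 3: interval [3/8, 17/32), width = 17/32 - 3/8 = 5/32
  'a': [3/8 + 5/32*0/1, 3/8 + 5/32*1/4) = [3/8, 53/128)
  'c': [3/8 + 5/32*1/4, 3/8 + 5/32*3/8) = [53/128, 111/256)
  'b': [3/8 + 5/32*3/8, 3/8 + 5/32*1/1) = [111/256, 17/32) <- contains code 2051/4096
  emit 'b', narrow to [111/256, 17/32)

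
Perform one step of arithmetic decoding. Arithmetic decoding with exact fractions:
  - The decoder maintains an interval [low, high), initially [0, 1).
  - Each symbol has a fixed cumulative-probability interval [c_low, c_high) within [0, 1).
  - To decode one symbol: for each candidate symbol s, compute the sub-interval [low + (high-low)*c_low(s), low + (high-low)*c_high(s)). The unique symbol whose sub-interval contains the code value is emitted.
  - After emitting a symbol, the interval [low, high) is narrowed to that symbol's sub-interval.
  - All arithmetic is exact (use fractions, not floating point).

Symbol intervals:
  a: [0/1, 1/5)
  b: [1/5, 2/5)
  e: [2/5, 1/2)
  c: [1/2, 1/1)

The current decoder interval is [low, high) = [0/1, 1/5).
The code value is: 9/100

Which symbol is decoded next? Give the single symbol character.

Interval width = high − low = 1/5 − 0/1 = 1/5
Scaled code = (code − low) / width = (9/100 − 0/1) / 1/5 = 9/20
  a: [0/1, 1/5) 
  b: [1/5, 2/5) 
  e: [2/5, 1/2) ← scaled code falls here ✓
  c: [1/2, 1/1) 

Answer: e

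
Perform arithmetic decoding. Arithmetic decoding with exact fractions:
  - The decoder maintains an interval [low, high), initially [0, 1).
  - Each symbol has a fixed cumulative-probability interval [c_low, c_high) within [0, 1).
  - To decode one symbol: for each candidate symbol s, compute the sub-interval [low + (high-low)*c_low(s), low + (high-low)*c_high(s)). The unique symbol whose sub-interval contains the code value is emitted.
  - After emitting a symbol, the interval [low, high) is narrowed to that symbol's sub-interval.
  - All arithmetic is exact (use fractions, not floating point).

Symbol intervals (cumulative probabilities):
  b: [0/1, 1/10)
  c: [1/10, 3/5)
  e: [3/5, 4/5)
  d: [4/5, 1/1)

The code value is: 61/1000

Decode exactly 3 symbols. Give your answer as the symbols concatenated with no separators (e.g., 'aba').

Step 1: interval [0/1, 1/1), width = 1/1 - 0/1 = 1/1
  'b': [0/1 + 1/1*0/1, 0/1 + 1/1*1/10) = [0/1, 1/10) <- contains code 61/1000
  'c': [0/1 + 1/1*1/10, 0/1 + 1/1*3/5) = [1/10, 3/5)
  'e': [0/1 + 1/1*3/5, 0/1 + 1/1*4/5) = [3/5, 4/5)
  'd': [0/1 + 1/1*4/5, 0/1 + 1/1*1/1) = [4/5, 1/1)
  emit 'b', narrow to [0/1, 1/10)
Step 2: interval [0/1, 1/10), width = 1/10 - 0/1 = 1/10
  'b': [0/1 + 1/10*0/1, 0/1 + 1/10*1/10) = [0/1, 1/100)
  'c': [0/1 + 1/10*1/10, 0/1 + 1/10*3/5) = [1/100, 3/50)
  'e': [0/1 + 1/10*3/5, 0/1 + 1/10*4/5) = [3/50, 2/25) <- contains code 61/1000
  'd': [0/1 + 1/10*4/5, 0/1 + 1/10*1/1) = [2/25, 1/10)
  emit 'e', narrow to [3/50, 2/25)
Step 3: interval [3/50, 2/25), width = 2/25 - 3/50 = 1/50
  'b': [3/50 + 1/50*0/1, 3/50 + 1/50*1/10) = [3/50, 31/500) <- contains code 61/1000
  'c': [3/50 + 1/50*1/10, 3/50 + 1/50*3/5) = [31/500, 9/125)
  'e': [3/50 + 1/50*3/5, 3/50 + 1/50*4/5) = [9/125, 19/250)
  'd': [3/50 + 1/50*4/5, 3/50 + 1/50*1/1) = [19/250, 2/25)
  emit 'b', narrow to [3/50, 31/500)

Answer: beb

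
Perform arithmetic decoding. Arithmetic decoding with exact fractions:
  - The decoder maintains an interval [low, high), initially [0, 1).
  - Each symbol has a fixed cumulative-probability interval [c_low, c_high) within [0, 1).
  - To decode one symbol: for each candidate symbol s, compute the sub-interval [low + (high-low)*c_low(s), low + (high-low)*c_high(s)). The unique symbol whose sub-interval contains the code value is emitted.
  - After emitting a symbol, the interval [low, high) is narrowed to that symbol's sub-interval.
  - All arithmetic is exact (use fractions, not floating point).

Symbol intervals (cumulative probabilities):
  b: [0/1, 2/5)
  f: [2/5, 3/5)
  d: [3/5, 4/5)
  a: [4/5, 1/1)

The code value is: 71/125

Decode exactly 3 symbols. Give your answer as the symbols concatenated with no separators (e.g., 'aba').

Answer: fab

Derivation:
Step 1: interval [0/1, 1/1), width = 1/1 - 0/1 = 1/1
  'b': [0/1 + 1/1*0/1, 0/1 + 1/1*2/5) = [0/1, 2/5)
  'f': [0/1 + 1/1*2/5, 0/1 + 1/1*3/5) = [2/5, 3/5) <- contains code 71/125
  'd': [0/1 + 1/1*3/5, 0/1 + 1/1*4/5) = [3/5, 4/5)
  'a': [0/1 + 1/1*4/5, 0/1 + 1/1*1/1) = [4/5, 1/1)
  emit 'f', narrow to [2/5, 3/5)
Step 2: interval [2/5, 3/5), width = 3/5 - 2/5 = 1/5
  'b': [2/5 + 1/5*0/1, 2/5 + 1/5*2/5) = [2/5, 12/25)
  'f': [2/5 + 1/5*2/5, 2/5 + 1/5*3/5) = [12/25, 13/25)
  'd': [2/5 + 1/5*3/5, 2/5 + 1/5*4/5) = [13/25, 14/25)
  'a': [2/5 + 1/5*4/5, 2/5 + 1/5*1/1) = [14/25, 3/5) <- contains code 71/125
  emit 'a', narrow to [14/25, 3/5)
Step 3: interval [14/25, 3/5), width = 3/5 - 14/25 = 1/25
  'b': [14/25 + 1/25*0/1, 14/25 + 1/25*2/5) = [14/25, 72/125) <- contains code 71/125
  'f': [14/25 + 1/25*2/5, 14/25 + 1/25*3/5) = [72/125, 73/125)
  'd': [14/25 + 1/25*3/5, 14/25 + 1/25*4/5) = [73/125, 74/125)
  'a': [14/25 + 1/25*4/5, 14/25 + 1/25*1/1) = [74/125, 3/5)
  emit 'b', narrow to [14/25, 72/125)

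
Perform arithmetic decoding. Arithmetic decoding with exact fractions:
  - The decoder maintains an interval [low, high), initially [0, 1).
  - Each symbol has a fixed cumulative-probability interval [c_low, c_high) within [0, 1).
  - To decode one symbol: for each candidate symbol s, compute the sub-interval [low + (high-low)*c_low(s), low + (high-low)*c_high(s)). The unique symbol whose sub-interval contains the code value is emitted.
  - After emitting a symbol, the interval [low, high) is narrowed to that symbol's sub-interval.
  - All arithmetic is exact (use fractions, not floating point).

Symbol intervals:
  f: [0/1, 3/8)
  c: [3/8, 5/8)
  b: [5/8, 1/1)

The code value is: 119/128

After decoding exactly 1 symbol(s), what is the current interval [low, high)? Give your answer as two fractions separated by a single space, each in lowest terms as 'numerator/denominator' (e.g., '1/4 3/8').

Step 1: interval [0/1, 1/1), width = 1/1 - 0/1 = 1/1
  'f': [0/1 + 1/1*0/1, 0/1 + 1/1*3/8) = [0/1, 3/8)
  'c': [0/1 + 1/1*3/8, 0/1 + 1/1*5/8) = [3/8, 5/8)
  'b': [0/1 + 1/1*5/8, 0/1 + 1/1*1/1) = [5/8, 1/1) <- contains code 119/128
  emit 'b', narrow to [5/8, 1/1)

Answer: 5/8 1/1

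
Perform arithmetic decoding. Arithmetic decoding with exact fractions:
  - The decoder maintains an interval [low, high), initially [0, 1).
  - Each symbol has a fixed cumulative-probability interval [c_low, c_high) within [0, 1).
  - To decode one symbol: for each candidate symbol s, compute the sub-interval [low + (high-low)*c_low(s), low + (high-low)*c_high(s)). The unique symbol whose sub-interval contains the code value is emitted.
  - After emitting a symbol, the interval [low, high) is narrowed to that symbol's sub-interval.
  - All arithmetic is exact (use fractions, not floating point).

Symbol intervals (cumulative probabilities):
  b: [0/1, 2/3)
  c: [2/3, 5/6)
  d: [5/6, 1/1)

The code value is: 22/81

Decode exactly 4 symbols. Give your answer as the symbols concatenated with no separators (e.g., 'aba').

Answer: bbbd

Derivation:
Step 1: interval [0/1, 1/1), width = 1/1 - 0/1 = 1/1
  'b': [0/1 + 1/1*0/1, 0/1 + 1/1*2/3) = [0/1, 2/3) <- contains code 22/81
  'c': [0/1 + 1/1*2/3, 0/1 + 1/1*5/6) = [2/3, 5/6)
  'd': [0/1 + 1/1*5/6, 0/1 + 1/1*1/1) = [5/6, 1/1)
  emit 'b', narrow to [0/1, 2/3)
Step 2: interval [0/1, 2/3), width = 2/3 - 0/1 = 2/3
  'b': [0/1 + 2/3*0/1, 0/1 + 2/3*2/3) = [0/1, 4/9) <- contains code 22/81
  'c': [0/1 + 2/3*2/3, 0/1 + 2/3*5/6) = [4/9, 5/9)
  'd': [0/1 + 2/3*5/6, 0/1 + 2/3*1/1) = [5/9, 2/3)
  emit 'b', narrow to [0/1, 4/9)
Step 3: interval [0/1, 4/9), width = 4/9 - 0/1 = 4/9
  'b': [0/1 + 4/9*0/1, 0/1 + 4/9*2/3) = [0/1, 8/27) <- contains code 22/81
  'c': [0/1 + 4/9*2/3, 0/1 + 4/9*5/6) = [8/27, 10/27)
  'd': [0/1 + 4/9*5/6, 0/1 + 4/9*1/1) = [10/27, 4/9)
  emit 'b', narrow to [0/1, 8/27)
Step 4: interval [0/1, 8/27), width = 8/27 - 0/1 = 8/27
  'b': [0/1 + 8/27*0/1, 0/1 + 8/27*2/3) = [0/1, 16/81)
  'c': [0/1 + 8/27*2/3, 0/1 + 8/27*5/6) = [16/81, 20/81)
  'd': [0/1 + 8/27*5/6, 0/1 + 8/27*1/1) = [20/81, 8/27) <- contains code 22/81
  emit 'd', narrow to [20/81, 8/27)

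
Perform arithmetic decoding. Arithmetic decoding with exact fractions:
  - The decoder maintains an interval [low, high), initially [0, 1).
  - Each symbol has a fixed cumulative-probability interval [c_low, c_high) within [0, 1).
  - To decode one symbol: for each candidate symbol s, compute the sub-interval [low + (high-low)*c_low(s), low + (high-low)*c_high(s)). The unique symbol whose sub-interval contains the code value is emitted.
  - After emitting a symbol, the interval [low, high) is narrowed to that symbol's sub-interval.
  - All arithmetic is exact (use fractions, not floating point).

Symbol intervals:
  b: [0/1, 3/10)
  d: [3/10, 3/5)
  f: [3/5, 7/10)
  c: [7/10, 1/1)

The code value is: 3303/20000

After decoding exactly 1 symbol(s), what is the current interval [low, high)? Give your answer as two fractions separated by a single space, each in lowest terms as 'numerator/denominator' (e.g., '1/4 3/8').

Answer: 0/1 3/10

Derivation:
Step 1: interval [0/1, 1/1), width = 1/1 - 0/1 = 1/1
  'b': [0/1 + 1/1*0/1, 0/1 + 1/1*3/10) = [0/1, 3/10) <- contains code 3303/20000
  'd': [0/1 + 1/1*3/10, 0/1 + 1/1*3/5) = [3/10, 3/5)
  'f': [0/1 + 1/1*3/5, 0/1 + 1/1*7/10) = [3/5, 7/10)
  'c': [0/1 + 1/1*7/10, 0/1 + 1/1*1/1) = [7/10, 1/1)
  emit 'b', narrow to [0/1, 3/10)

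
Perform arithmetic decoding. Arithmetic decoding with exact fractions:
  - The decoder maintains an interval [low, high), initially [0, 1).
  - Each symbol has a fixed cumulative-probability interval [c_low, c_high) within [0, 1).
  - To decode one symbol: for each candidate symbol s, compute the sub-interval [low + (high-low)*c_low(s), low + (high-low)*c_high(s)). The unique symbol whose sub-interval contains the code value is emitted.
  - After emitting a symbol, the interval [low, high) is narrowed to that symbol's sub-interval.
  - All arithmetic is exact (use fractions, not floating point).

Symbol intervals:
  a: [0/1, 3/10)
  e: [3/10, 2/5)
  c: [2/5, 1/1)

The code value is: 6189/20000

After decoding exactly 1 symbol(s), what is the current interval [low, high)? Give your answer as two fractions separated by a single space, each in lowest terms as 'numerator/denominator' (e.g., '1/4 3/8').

Answer: 3/10 2/5

Derivation:
Step 1: interval [0/1, 1/1), width = 1/1 - 0/1 = 1/1
  'a': [0/1 + 1/1*0/1, 0/1 + 1/1*3/10) = [0/1, 3/10)
  'e': [0/1 + 1/1*3/10, 0/1 + 1/1*2/5) = [3/10, 2/5) <- contains code 6189/20000
  'c': [0/1 + 1/1*2/5, 0/1 + 1/1*1/1) = [2/5, 1/1)
  emit 'e', narrow to [3/10, 2/5)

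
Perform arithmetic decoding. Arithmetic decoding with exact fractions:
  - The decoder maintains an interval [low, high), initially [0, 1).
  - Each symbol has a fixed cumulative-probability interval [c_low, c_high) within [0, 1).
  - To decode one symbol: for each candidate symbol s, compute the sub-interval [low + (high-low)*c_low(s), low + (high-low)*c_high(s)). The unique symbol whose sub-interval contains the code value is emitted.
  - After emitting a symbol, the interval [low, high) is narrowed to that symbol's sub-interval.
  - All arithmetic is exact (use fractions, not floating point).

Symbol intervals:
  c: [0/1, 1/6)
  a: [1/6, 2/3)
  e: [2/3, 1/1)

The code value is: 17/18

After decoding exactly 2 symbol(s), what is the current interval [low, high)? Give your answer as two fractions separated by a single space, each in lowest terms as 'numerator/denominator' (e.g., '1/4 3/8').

Answer: 8/9 1/1

Derivation:
Step 1: interval [0/1, 1/1), width = 1/1 - 0/1 = 1/1
  'c': [0/1 + 1/1*0/1, 0/1 + 1/1*1/6) = [0/1, 1/6)
  'a': [0/1 + 1/1*1/6, 0/1 + 1/1*2/3) = [1/6, 2/3)
  'e': [0/1 + 1/1*2/3, 0/1 + 1/1*1/1) = [2/3, 1/1) <- contains code 17/18
  emit 'e', narrow to [2/3, 1/1)
Step 2: interval [2/3, 1/1), width = 1/1 - 2/3 = 1/3
  'c': [2/3 + 1/3*0/1, 2/3 + 1/3*1/6) = [2/3, 13/18)
  'a': [2/3 + 1/3*1/6, 2/3 + 1/3*2/3) = [13/18, 8/9)
  'e': [2/3 + 1/3*2/3, 2/3 + 1/3*1/1) = [8/9, 1/1) <- contains code 17/18
  emit 'e', narrow to [8/9, 1/1)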